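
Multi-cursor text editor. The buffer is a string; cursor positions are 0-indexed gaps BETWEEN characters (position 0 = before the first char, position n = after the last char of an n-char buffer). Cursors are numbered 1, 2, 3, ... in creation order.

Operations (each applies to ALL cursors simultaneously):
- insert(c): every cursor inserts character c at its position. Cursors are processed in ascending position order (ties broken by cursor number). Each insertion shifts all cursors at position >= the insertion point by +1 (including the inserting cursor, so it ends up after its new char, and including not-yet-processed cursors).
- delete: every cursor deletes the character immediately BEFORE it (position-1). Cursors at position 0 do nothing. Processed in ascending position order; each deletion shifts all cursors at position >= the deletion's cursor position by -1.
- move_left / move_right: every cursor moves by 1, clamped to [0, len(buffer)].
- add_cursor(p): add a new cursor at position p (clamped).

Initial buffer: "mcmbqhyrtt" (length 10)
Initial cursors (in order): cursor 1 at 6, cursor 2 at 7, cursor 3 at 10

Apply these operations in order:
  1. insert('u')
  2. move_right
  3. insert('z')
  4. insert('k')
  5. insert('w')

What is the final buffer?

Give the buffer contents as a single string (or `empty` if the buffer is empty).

After op 1 (insert('u')): buffer="mcmbqhuyurttu" (len 13), cursors c1@7 c2@9 c3@13, authorship ......1.2...3
After op 2 (move_right): buffer="mcmbqhuyurttu" (len 13), cursors c1@8 c2@10 c3@13, authorship ......1.2...3
After op 3 (insert('z')): buffer="mcmbqhuyzurzttuz" (len 16), cursors c1@9 c2@12 c3@16, authorship ......1.12.2..33
After op 4 (insert('k')): buffer="mcmbqhuyzkurzkttuzk" (len 19), cursors c1@10 c2@14 c3@19, authorship ......1.112.22..333
After op 5 (insert('w')): buffer="mcmbqhuyzkwurzkwttuzkw" (len 22), cursors c1@11 c2@16 c3@22, authorship ......1.1112.222..3333

Answer: mcmbqhuyzkwurzkwttuzkw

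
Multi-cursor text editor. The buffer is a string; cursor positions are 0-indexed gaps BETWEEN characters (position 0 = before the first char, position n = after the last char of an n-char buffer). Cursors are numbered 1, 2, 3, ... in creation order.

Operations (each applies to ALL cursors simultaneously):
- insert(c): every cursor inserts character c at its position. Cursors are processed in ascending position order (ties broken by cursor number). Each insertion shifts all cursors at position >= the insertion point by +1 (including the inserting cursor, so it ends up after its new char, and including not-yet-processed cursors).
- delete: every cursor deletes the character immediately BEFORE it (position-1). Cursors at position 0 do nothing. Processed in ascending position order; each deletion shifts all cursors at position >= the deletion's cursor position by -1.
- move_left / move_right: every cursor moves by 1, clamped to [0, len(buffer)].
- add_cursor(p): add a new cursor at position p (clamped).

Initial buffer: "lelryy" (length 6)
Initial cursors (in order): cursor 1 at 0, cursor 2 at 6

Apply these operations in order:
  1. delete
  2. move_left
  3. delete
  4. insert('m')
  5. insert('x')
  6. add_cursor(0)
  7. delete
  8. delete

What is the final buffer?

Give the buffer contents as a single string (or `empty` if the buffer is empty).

Answer: lely

Derivation:
After op 1 (delete): buffer="lelry" (len 5), cursors c1@0 c2@5, authorship .....
After op 2 (move_left): buffer="lelry" (len 5), cursors c1@0 c2@4, authorship .....
After op 3 (delete): buffer="lely" (len 4), cursors c1@0 c2@3, authorship ....
After op 4 (insert('m')): buffer="mlelmy" (len 6), cursors c1@1 c2@5, authorship 1...2.
After op 5 (insert('x')): buffer="mxlelmxy" (len 8), cursors c1@2 c2@7, authorship 11...22.
After op 6 (add_cursor(0)): buffer="mxlelmxy" (len 8), cursors c3@0 c1@2 c2@7, authorship 11...22.
After op 7 (delete): buffer="mlelmy" (len 6), cursors c3@0 c1@1 c2@5, authorship 1...2.
After op 8 (delete): buffer="lely" (len 4), cursors c1@0 c3@0 c2@3, authorship ....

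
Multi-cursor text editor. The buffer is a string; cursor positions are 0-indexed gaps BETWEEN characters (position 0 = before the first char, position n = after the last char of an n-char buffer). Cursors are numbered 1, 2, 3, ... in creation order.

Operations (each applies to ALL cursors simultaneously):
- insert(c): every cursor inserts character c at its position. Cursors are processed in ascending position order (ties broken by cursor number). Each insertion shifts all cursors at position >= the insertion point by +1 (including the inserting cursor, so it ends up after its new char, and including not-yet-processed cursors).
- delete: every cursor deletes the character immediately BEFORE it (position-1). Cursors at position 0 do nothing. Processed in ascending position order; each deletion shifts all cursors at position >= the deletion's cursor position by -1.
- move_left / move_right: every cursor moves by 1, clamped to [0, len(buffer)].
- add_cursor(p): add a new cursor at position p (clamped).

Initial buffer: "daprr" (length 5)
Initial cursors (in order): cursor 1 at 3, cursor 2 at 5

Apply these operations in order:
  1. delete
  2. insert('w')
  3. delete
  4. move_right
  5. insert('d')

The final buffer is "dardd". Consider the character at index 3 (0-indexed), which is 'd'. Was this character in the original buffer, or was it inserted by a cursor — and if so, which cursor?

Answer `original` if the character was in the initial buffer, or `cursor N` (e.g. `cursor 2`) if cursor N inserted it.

Answer: cursor 1

Derivation:
After op 1 (delete): buffer="dar" (len 3), cursors c1@2 c2@3, authorship ...
After op 2 (insert('w')): buffer="dawrw" (len 5), cursors c1@3 c2@5, authorship ..1.2
After op 3 (delete): buffer="dar" (len 3), cursors c1@2 c2@3, authorship ...
After op 4 (move_right): buffer="dar" (len 3), cursors c1@3 c2@3, authorship ...
After op 5 (insert('d')): buffer="dardd" (len 5), cursors c1@5 c2@5, authorship ...12
Authorship (.=original, N=cursor N): . . . 1 2
Index 3: author = 1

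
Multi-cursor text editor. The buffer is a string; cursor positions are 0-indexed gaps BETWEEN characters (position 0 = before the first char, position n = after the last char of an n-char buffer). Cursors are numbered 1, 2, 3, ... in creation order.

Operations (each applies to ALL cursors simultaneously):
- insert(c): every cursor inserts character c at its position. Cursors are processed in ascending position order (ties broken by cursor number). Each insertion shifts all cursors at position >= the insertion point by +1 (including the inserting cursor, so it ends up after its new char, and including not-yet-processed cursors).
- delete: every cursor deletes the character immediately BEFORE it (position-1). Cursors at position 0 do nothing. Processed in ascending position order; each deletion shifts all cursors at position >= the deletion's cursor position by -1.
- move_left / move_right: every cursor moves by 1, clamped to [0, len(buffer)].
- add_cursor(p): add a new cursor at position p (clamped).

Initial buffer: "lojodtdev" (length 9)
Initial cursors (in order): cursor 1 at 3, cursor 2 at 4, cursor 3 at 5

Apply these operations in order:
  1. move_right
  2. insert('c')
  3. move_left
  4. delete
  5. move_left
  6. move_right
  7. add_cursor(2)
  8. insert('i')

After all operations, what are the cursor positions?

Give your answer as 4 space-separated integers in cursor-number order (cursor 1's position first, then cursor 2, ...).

After op 1 (move_right): buffer="lojodtdev" (len 9), cursors c1@4 c2@5 c3@6, authorship .........
After op 2 (insert('c')): buffer="lojocdctcdev" (len 12), cursors c1@5 c2@7 c3@9, authorship ....1.2.3...
After op 3 (move_left): buffer="lojocdctcdev" (len 12), cursors c1@4 c2@6 c3@8, authorship ....1.2.3...
After op 4 (delete): buffer="lojcccdev" (len 9), cursors c1@3 c2@4 c3@5, authorship ...123...
After op 5 (move_left): buffer="lojcccdev" (len 9), cursors c1@2 c2@3 c3@4, authorship ...123...
After op 6 (move_right): buffer="lojcccdev" (len 9), cursors c1@3 c2@4 c3@5, authorship ...123...
After op 7 (add_cursor(2)): buffer="lojcccdev" (len 9), cursors c4@2 c1@3 c2@4 c3@5, authorship ...123...
After op 8 (insert('i')): buffer="loijicicicdev" (len 13), cursors c4@3 c1@5 c2@7 c3@9, authorship ..4.112233...

Answer: 5 7 9 3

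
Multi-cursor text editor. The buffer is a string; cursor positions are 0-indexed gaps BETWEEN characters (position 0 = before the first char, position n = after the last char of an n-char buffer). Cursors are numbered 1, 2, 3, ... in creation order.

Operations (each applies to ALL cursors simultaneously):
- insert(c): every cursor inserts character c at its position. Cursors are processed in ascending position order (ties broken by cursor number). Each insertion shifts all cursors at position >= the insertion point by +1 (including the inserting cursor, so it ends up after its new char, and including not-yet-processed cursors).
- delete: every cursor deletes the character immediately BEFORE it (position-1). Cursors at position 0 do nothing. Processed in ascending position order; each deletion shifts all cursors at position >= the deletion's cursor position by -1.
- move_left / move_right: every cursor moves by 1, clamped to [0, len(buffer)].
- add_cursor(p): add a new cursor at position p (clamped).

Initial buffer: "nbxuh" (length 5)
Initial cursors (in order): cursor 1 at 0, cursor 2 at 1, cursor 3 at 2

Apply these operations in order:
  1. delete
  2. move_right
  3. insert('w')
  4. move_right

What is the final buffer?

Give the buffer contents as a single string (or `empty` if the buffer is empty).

Answer: xwwwuh

Derivation:
After op 1 (delete): buffer="xuh" (len 3), cursors c1@0 c2@0 c3@0, authorship ...
After op 2 (move_right): buffer="xuh" (len 3), cursors c1@1 c2@1 c3@1, authorship ...
After op 3 (insert('w')): buffer="xwwwuh" (len 6), cursors c1@4 c2@4 c3@4, authorship .123..
After op 4 (move_right): buffer="xwwwuh" (len 6), cursors c1@5 c2@5 c3@5, authorship .123..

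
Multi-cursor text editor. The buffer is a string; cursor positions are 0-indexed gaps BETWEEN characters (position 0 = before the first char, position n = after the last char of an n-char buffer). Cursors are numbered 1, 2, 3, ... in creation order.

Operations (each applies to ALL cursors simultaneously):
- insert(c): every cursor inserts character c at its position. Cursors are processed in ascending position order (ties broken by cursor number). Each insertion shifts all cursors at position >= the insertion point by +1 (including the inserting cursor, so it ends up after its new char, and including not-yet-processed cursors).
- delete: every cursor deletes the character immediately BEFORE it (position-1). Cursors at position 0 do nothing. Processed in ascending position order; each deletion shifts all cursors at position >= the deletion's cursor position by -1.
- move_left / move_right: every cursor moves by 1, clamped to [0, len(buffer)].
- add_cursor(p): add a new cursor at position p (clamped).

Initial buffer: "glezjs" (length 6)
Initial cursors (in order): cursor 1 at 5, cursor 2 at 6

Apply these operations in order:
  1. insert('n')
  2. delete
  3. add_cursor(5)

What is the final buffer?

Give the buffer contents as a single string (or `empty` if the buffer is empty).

After op 1 (insert('n')): buffer="glezjnsn" (len 8), cursors c1@6 c2@8, authorship .....1.2
After op 2 (delete): buffer="glezjs" (len 6), cursors c1@5 c2@6, authorship ......
After op 3 (add_cursor(5)): buffer="glezjs" (len 6), cursors c1@5 c3@5 c2@6, authorship ......

Answer: glezjs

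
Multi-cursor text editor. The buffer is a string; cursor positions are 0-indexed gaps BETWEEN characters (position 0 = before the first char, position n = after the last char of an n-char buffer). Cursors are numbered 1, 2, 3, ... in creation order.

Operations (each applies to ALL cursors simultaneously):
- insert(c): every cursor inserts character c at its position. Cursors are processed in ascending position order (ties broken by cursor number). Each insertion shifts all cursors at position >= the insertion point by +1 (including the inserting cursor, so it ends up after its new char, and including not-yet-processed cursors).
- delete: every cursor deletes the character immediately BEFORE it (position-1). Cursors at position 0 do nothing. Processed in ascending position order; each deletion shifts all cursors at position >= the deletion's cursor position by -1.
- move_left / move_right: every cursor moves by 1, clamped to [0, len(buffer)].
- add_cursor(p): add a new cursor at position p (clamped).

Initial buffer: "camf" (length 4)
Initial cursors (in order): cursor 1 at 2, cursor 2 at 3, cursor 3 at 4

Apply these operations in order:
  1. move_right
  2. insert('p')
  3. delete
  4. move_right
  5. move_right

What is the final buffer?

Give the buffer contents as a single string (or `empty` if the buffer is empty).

Answer: camf

Derivation:
After op 1 (move_right): buffer="camf" (len 4), cursors c1@3 c2@4 c3@4, authorship ....
After op 2 (insert('p')): buffer="campfpp" (len 7), cursors c1@4 c2@7 c3@7, authorship ...1.23
After op 3 (delete): buffer="camf" (len 4), cursors c1@3 c2@4 c3@4, authorship ....
After op 4 (move_right): buffer="camf" (len 4), cursors c1@4 c2@4 c3@4, authorship ....
After op 5 (move_right): buffer="camf" (len 4), cursors c1@4 c2@4 c3@4, authorship ....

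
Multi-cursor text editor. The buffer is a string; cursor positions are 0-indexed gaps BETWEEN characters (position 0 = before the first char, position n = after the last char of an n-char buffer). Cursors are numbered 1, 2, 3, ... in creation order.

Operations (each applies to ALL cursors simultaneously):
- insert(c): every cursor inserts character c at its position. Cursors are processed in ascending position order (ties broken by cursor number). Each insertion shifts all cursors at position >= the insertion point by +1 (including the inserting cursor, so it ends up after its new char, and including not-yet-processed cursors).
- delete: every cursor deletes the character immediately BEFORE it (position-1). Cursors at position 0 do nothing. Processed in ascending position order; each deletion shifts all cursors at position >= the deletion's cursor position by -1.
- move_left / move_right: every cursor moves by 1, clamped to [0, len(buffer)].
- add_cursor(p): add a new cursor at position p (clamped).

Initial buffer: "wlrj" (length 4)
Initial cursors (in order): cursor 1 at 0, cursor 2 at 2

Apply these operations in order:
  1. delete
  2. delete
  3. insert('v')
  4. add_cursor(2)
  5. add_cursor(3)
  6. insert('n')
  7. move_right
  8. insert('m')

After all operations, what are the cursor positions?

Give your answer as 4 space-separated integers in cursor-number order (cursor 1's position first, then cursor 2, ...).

Answer: 9 9 9 12

Derivation:
After op 1 (delete): buffer="wrj" (len 3), cursors c1@0 c2@1, authorship ...
After op 2 (delete): buffer="rj" (len 2), cursors c1@0 c2@0, authorship ..
After op 3 (insert('v')): buffer="vvrj" (len 4), cursors c1@2 c2@2, authorship 12..
After op 4 (add_cursor(2)): buffer="vvrj" (len 4), cursors c1@2 c2@2 c3@2, authorship 12..
After op 5 (add_cursor(3)): buffer="vvrj" (len 4), cursors c1@2 c2@2 c3@2 c4@3, authorship 12..
After op 6 (insert('n')): buffer="vvnnnrnj" (len 8), cursors c1@5 c2@5 c3@5 c4@7, authorship 12123.4.
After op 7 (move_right): buffer="vvnnnrnj" (len 8), cursors c1@6 c2@6 c3@6 c4@8, authorship 12123.4.
After op 8 (insert('m')): buffer="vvnnnrmmmnjm" (len 12), cursors c1@9 c2@9 c3@9 c4@12, authorship 12123.1234.4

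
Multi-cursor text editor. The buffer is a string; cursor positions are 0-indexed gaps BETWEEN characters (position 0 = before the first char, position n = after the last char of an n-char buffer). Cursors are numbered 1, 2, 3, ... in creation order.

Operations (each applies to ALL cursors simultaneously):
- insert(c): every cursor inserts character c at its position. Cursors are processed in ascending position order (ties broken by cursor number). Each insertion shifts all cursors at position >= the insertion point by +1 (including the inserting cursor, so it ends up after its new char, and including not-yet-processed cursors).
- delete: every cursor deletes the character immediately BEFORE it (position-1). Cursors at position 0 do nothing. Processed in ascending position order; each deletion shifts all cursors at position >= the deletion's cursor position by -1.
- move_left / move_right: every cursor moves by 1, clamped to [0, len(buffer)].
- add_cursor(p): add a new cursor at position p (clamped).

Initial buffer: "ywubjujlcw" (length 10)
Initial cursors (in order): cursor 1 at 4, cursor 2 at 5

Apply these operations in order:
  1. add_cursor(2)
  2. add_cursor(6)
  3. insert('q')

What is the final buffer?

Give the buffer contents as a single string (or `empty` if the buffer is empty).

Answer: ywqubqjquqjlcw

Derivation:
After op 1 (add_cursor(2)): buffer="ywubjujlcw" (len 10), cursors c3@2 c1@4 c2@5, authorship ..........
After op 2 (add_cursor(6)): buffer="ywubjujlcw" (len 10), cursors c3@2 c1@4 c2@5 c4@6, authorship ..........
After op 3 (insert('q')): buffer="ywqubqjquqjlcw" (len 14), cursors c3@3 c1@6 c2@8 c4@10, authorship ..3..1.2.4....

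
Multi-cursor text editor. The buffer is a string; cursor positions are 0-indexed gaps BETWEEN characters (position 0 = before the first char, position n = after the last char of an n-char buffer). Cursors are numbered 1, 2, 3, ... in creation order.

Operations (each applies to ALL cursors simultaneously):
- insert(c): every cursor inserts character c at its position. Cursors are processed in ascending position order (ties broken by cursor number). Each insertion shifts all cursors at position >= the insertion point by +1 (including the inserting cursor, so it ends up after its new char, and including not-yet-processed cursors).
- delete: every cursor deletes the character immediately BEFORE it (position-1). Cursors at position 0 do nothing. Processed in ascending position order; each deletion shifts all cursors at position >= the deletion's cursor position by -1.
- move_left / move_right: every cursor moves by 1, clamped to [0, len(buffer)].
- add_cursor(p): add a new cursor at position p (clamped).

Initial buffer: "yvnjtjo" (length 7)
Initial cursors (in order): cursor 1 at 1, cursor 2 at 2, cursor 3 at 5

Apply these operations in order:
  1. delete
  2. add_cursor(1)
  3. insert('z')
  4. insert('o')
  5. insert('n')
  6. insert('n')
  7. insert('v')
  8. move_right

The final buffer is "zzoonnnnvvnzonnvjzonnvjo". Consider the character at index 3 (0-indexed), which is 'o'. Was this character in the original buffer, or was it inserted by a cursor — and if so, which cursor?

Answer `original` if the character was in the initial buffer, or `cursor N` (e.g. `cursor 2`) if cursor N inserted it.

After op 1 (delete): buffer="njjo" (len 4), cursors c1@0 c2@0 c3@2, authorship ....
After op 2 (add_cursor(1)): buffer="njjo" (len 4), cursors c1@0 c2@0 c4@1 c3@2, authorship ....
After op 3 (insert('z')): buffer="zznzjzjo" (len 8), cursors c1@2 c2@2 c4@4 c3@6, authorship 12.4.3..
After op 4 (insert('o')): buffer="zzoonzojzojo" (len 12), cursors c1@4 c2@4 c4@7 c3@10, authorship 1212.44.33..
After op 5 (insert('n')): buffer="zzoonnnzonjzonjo" (len 16), cursors c1@6 c2@6 c4@10 c3@14, authorship 121212.444.333..
After op 6 (insert('n')): buffer="zzoonnnnnzonnjzonnjo" (len 20), cursors c1@8 c2@8 c4@13 c3@18, authorship 12121212.4444.3333..
After op 7 (insert('v')): buffer="zzoonnnnvvnzonnvjzonnvjo" (len 24), cursors c1@10 c2@10 c4@16 c3@22, authorship 1212121212.44444.33333..
After op 8 (move_right): buffer="zzoonnnnvvnzonnvjzonnvjo" (len 24), cursors c1@11 c2@11 c4@17 c3@23, authorship 1212121212.44444.33333..
Authorship (.=original, N=cursor N): 1 2 1 2 1 2 1 2 1 2 . 4 4 4 4 4 . 3 3 3 3 3 . .
Index 3: author = 2

Answer: cursor 2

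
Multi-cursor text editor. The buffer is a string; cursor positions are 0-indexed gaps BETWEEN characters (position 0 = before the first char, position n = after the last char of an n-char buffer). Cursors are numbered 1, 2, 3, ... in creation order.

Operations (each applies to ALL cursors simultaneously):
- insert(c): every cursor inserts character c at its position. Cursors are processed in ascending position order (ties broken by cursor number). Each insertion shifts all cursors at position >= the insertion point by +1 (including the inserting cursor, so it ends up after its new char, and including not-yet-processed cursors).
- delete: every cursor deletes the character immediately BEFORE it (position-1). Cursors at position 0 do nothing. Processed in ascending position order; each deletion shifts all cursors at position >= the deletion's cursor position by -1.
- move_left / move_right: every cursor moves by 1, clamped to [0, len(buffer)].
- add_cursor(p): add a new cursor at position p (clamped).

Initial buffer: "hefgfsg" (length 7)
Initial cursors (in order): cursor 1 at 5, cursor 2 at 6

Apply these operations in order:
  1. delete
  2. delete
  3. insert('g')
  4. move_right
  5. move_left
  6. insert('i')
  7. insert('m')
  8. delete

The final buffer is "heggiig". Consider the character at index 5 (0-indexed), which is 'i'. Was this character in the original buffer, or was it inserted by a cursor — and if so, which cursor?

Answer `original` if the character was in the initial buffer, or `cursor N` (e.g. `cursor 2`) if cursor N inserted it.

Answer: cursor 2

Derivation:
After op 1 (delete): buffer="hefgg" (len 5), cursors c1@4 c2@4, authorship .....
After op 2 (delete): buffer="heg" (len 3), cursors c1@2 c2@2, authorship ...
After op 3 (insert('g')): buffer="heggg" (len 5), cursors c1@4 c2@4, authorship ..12.
After op 4 (move_right): buffer="heggg" (len 5), cursors c1@5 c2@5, authorship ..12.
After op 5 (move_left): buffer="heggg" (len 5), cursors c1@4 c2@4, authorship ..12.
After op 6 (insert('i')): buffer="heggiig" (len 7), cursors c1@6 c2@6, authorship ..1212.
After op 7 (insert('m')): buffer="heggiimmg" (len 9), cursors c1@8 c2@8, authorship ..121212.
After op 8 (delete): buffer="heggiig" (len 7), cursors c1@6 c2@6, authorship ..1212.
Authorship (.=original, N=cursor N): . . 1 2 1 2 .
Index 5: author = 2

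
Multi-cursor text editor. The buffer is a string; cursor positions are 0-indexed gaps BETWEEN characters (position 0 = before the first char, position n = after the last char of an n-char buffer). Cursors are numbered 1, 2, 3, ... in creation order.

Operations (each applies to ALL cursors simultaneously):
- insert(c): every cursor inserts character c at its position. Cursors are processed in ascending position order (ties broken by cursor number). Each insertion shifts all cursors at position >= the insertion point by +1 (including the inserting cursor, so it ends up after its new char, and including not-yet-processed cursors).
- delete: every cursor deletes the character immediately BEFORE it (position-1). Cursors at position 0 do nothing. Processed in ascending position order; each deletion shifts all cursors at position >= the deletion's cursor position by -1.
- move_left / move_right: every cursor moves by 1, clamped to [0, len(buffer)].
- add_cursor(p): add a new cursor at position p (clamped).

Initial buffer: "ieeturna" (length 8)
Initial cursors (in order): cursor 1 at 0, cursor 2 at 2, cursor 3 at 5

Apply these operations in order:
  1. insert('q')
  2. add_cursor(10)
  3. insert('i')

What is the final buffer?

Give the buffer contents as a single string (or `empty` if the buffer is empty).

After op 1 (insert('q')): buffer="qieqetuqrna" (len 11), cursors c1@1 c2@4 c3@8, authorship 1..2...3...
After op 2 (add_cursor(10)): buffer="qieqetuqrna" (len 11), cursors c1@1 c2@4 c3@8 c4@10, authorship 1..2...3...
After op 3 (insert('i')): buffer="qiieqietuqirnia" (len 15), cursors c1@2 c2@6 c3@11 c4@14, authorship 11..22...33..4.

Answer: qiieqietuqirnia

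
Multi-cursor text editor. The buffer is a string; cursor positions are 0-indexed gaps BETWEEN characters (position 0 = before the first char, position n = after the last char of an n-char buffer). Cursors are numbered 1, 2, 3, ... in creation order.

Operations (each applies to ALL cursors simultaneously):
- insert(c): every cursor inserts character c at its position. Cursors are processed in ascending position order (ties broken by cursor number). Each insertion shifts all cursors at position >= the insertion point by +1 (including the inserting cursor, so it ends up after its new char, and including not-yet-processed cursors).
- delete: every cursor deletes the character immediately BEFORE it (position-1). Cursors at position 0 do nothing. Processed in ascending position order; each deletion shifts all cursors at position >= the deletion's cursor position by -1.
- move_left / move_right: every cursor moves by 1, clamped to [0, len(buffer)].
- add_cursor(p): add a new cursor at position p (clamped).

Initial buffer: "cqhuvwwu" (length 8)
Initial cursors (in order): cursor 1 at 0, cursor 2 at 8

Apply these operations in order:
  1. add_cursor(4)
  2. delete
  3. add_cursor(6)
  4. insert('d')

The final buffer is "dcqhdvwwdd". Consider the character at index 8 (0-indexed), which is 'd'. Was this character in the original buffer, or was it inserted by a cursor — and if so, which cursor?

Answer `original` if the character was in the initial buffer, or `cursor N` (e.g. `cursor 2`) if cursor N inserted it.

Answer: cursor 2

Derivation:
After op 1 (add_cursor(4)): buffer="cqhuvwwu" (len 8), cursors c1@0 c3@4 c2@8, authorship ........
After op 2 (delete): buffer="cqhvww" (len 6), cursors c1@0 c3@3 c2@6, authorship ......
After op 3 (add_cursor(6)): buffer="cqhvww" (len 6), cursors c1@0 c3@3 c2@6 c4@6, authorship ......
After op 4 (insert('d')): buffer="dcqhdvwwdd" (len 10), cursors c1@1 c3@5 c2@10 c4@10, authorship 1...3...24
Authorship (.=original, N=cursor N): 1 . . . 3 . . . 2 4
Index 8: author = 2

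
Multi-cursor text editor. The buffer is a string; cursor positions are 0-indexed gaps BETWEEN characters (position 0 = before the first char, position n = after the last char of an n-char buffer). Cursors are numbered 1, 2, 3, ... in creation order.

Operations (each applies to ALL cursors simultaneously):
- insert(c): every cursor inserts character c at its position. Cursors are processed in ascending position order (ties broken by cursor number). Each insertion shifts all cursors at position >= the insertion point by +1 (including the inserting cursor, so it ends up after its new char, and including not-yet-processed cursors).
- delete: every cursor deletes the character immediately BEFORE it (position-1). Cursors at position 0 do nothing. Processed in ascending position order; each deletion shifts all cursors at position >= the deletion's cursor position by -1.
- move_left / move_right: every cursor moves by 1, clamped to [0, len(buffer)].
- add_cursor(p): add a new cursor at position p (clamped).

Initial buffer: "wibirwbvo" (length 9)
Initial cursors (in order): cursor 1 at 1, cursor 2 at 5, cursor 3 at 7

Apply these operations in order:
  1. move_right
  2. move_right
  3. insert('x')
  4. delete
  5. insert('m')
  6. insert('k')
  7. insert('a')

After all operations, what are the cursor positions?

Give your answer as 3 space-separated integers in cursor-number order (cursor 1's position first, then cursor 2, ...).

After op 1 (move_right): buffer="wibirwbvo" (len 9), cursors c1@2 c2@6 c3@8, authorship .........
After op 2 (move_right): buffer="wibirwbvo" (len 9), cursors c1@3 c2@7 c3@9, authorship .........
After op 3 (insert('x')): buffer="wibxirwbxvox" (len 12), cursors c1@4 c2@9 c3@12, authorship ...1....2..3
After op 4 (delete): buffer="wibirwbvo" (len 9), cursors c1@3 c2@7 c3@9, authorship .........
After op 5 (insert('m')): buffer="wibmirwbmvom" (len 12), cursors c1@4 c2@9 c3@12, authorship ...1....2..3
After op 6 (insert('k')): buffer="wibmkirwbmkvomk" (len 15), cursors c1@5 c2@11 c3@15, authorship ...11....22..33
After op 7 (insert('a')): buffer="wibmkairwbmkavomka" (len 18), cursors c1@6 c2@13 c3@18, authorship ...111....222..333

Answer: 6 13 18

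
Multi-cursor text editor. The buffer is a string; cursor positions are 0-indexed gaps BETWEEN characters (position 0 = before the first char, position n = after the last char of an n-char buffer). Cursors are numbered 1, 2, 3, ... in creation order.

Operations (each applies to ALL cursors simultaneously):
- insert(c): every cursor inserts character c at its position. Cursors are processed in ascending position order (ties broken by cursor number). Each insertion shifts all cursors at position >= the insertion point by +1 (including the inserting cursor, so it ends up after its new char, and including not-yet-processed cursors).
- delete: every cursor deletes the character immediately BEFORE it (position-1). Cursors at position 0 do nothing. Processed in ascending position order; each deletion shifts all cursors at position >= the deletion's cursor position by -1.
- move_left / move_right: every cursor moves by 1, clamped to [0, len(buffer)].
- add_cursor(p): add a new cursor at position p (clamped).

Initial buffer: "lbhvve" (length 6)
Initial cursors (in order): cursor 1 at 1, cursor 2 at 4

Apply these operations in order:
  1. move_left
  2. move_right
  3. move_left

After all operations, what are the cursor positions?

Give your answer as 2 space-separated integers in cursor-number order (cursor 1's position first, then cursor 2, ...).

After op 1 (move_left): buffer="lbhvve" (len 6), cursors c1@0 c2@3, authorship ......
After op 2 (move_right): buffer="lbhvve" (len 6), cursors c1@1 c2@4, authorship ......
After op 3 (move_left): buffer="lbhvve" (len 6), cursors c1@0 c2@3, authorship ......

Answer: 0 3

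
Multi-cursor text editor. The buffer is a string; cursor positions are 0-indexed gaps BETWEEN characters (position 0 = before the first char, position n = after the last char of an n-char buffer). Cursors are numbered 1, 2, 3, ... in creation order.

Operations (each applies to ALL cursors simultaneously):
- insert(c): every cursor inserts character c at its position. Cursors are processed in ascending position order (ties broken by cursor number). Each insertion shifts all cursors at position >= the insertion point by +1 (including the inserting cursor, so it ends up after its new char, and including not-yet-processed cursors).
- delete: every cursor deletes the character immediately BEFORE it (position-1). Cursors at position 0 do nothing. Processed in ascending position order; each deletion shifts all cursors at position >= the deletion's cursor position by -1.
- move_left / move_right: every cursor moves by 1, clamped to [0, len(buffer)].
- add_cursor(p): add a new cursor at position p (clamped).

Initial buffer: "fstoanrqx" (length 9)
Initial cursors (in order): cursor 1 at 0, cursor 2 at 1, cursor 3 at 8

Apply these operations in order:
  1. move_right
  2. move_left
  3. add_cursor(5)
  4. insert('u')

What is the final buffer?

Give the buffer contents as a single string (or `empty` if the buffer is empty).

After op 1 (move_right): buffer="fstoanrqx" (len 9), cursors c1@1 c2@2 c3@9, authorship .........
After op 2 (move_left): buffer="fstoanrqx" (len 9), cursors c1@0 c2@1 c3@8, authorship .........
After op 3 (add_cursor(5)): buffer="fstoanrqx" (len 9), cursors c1@0 c2@1 c4@5 c3@8, authorship .........
After op 4 (insert('u')): buffer="ufustoaunrqux" (len 13), cursors c1@1 c2@3 c4@8 c3@12, authorship 1.2....4...3.

Answer: ufustoaunrqux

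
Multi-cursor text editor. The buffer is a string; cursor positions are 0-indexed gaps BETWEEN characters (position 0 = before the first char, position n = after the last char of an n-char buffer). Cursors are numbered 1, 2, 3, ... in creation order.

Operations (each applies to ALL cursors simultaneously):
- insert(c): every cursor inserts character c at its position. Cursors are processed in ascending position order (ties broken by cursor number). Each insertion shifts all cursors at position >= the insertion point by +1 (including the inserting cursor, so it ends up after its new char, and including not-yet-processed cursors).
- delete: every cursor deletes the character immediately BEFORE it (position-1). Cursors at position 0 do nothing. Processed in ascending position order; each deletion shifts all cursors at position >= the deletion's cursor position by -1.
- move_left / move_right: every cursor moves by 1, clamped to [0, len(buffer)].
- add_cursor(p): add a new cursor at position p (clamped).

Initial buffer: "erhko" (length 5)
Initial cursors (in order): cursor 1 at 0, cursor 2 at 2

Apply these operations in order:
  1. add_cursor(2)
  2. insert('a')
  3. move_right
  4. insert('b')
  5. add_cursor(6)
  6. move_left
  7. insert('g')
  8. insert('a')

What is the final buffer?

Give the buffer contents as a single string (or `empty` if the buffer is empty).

Answer: aegabragaahbggaabko

Derivation:
After op 1 (add_cursor(2)): buffer="erhko" (len 5), cursors c1@0 c2@2 c3@2, authorship .....
After op 2 (insert('a')): buffer="aeraahko" (len 8), cursors c1@1 c2@5 c3@5, authorship 1..23...
After op 3 (move_right): buffer="aeraahko" (len 8), cursors c1@2 c2@6 c3@6, authorship 1..23...
After op 4 (insert('b')): buffer="aebraahbbko" (len 11), cursors c1@3 c2@9 c3@9, authorship 1.1.23.23..
After op 5 (add_cursor(6)): buffer="aebraahbbko" (len 11), cursors c1@3 c4@6 c2@9 c3@9, authorship 1.1.23.23..
After op 6 (move_left): buffer="aebraahbbko" (len 11), cursors c1@2 c4@5 c2@8 c3@8, authorship 1.1.23.23..
After op 7 (insert('g')): buffer="aegbragahbggbko" (len 15), cursors c1@3 c4@7 c2@12 c3@12, authorship 1.11.243.2233..
After op 8 (insert('a')): buffer="aegabragaahbggaabko" (len 19), cursors c1@4 c4@9 c2@16 c3@16, authorship 1.111.2443.223233..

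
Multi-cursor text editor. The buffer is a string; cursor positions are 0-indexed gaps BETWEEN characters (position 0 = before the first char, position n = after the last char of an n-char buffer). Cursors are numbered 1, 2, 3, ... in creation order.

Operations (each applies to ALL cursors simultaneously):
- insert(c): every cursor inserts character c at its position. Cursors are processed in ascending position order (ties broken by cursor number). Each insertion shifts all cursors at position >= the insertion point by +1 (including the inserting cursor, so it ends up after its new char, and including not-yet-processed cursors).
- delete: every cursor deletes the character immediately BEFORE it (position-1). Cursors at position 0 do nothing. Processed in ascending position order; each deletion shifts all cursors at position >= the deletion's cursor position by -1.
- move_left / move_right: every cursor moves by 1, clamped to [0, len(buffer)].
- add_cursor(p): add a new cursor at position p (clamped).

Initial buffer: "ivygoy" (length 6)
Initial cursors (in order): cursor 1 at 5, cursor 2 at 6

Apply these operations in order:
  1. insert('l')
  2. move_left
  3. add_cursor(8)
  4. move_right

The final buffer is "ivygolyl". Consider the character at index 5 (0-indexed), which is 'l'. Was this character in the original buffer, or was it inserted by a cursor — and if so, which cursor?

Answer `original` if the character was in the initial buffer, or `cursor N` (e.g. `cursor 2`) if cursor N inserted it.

After op 1 (insert('l')): buffer="ivygolyl" (len 8), cursors c1@6 c2@8, authorship .....1.2
After op 2 (move_left): buffer="ivygolyl" (len 8), cursors c1@5 c2@7, authorship .....1.2
After op 3 (add_cursor(8)): buffer="ivygolyl" (len 8), cursors c1@5 c2@7 c3@8, authorship .....1.2
After op 4 (move_right): buffer="ivygolyl" (len 8), cursors c1@6 c2@8 c3@8, authorship .....1.2
Authorship (.=original, N=cursor N): . . . . . 1 . 2
Index 5: author = 1

Answer: cursor 1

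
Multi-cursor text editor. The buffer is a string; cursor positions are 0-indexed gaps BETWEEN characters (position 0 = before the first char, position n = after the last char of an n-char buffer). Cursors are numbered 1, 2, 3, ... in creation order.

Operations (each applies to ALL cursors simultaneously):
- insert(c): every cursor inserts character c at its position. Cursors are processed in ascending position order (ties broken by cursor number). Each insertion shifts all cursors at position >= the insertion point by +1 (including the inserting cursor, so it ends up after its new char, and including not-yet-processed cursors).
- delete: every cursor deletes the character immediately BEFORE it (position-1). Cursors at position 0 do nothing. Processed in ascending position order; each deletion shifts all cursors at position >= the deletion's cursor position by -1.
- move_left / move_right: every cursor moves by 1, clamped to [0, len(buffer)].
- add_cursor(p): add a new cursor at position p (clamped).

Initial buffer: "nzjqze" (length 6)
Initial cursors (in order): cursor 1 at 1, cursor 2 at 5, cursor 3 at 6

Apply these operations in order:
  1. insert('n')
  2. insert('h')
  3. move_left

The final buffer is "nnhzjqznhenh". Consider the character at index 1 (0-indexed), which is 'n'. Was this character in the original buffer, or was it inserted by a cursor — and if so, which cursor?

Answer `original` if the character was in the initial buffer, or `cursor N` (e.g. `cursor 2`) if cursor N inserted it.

After op 1 (insert('n')): buffer="nnzjqznen" (len 9), cursors c1@2 c2@7 c3@9, authorship .1....2.3
After op 2 (insert('h')): buffer="nnhzjqznhenh" (len 12), cursors c1@3 c2@9 c3@12, authorship .11....22.33
After op 3 (move_left): buffer="nnhzjqznhenh" (len 12), cursors c1@2 c2@8 c3@11, authorship .11....22.33
Authorship (.=original, N=cursor N): . 1 1 . . . . 2 2 . 3 3
Index 1: author = 1

Answer: cursor 1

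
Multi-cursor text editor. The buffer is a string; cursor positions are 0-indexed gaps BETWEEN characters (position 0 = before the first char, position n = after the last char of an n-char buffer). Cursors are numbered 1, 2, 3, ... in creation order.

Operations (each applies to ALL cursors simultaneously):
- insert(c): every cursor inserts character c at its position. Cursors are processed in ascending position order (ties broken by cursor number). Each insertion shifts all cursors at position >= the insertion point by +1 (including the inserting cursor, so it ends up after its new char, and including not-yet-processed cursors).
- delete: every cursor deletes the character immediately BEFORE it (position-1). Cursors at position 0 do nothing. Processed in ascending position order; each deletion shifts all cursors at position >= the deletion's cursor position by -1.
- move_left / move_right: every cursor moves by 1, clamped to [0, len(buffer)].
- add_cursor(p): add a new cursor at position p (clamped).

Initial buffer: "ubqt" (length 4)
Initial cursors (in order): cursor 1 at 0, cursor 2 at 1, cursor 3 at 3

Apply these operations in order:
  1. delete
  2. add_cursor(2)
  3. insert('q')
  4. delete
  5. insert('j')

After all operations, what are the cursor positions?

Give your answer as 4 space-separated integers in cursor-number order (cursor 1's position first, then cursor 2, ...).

After op 1 (delete): buffer="bt" (len 2), cursors c1@0 c2@0 c3@1, authorship ..
After op 2 (add_cursor(2)): buffer="bt" (len 2), cursors c1@0 c2@0 c3@1 c4@2, authorship ..
After op 3 (insert('q')): buffer="qqbqtq" (len 6), cursors c1@2 c2@2 c3@4 c4@6, authorship 12.3.4
After op 4 (delete): buffer="bt" (len 2), cursors c1@0 c2@0 c3@1 c4@2, authorship ..
After op 5 (insert('j')): buffer="jjbjtj" (len 6), cursors c1@2 c2@2 c3@4 c4@6, authorship 12.3.4

Answer: 2 2 4 6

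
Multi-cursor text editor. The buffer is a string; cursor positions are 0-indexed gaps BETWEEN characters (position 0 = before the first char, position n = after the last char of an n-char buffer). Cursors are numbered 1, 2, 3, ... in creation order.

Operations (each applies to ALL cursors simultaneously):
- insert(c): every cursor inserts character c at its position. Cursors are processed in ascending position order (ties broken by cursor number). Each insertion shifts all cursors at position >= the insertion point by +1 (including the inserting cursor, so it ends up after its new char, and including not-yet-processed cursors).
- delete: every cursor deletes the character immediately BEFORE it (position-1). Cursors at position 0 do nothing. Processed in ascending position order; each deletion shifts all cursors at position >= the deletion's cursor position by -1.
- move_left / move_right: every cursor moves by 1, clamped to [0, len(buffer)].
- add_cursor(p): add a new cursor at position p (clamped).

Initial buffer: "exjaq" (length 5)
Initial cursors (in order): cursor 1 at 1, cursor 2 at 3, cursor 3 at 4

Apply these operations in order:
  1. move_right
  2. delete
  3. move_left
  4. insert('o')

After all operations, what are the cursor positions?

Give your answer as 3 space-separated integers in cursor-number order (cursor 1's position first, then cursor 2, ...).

After op 1 (move_right): buffer="exjaq" (len 5), cursors c1@2 c2@4 c3@5, authorship .....
After op 2 (delete): buffer="ej" (len 2), cursors c1@1 c2@2 c3@2, authorship ..
After op 3 (move_left): buffer="ej" (len 2), cursors c1@0 c2@1 c3@1, authorship ..
After op 4 (insert('o')): buffer="oeooj" (len 5), cursors c1@1 c2@4 c3@4, authorship 1.23.

Answer: 1 4 4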